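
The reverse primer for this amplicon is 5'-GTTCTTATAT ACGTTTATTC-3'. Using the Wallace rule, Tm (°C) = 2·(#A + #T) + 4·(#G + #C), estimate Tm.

Counting bases: T=11, G=2, A=4, C=3
A+T = 15, G+C = 5
Tm = 2×15 + 4×5 = 50°C

50°C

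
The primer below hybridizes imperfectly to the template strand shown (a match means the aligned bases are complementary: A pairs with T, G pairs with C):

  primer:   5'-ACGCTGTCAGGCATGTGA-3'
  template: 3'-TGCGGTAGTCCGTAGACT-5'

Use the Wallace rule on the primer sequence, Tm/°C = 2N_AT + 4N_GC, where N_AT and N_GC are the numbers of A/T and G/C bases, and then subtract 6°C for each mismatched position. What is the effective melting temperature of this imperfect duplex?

38°C

Primer base counts: A=4, T=4, G=6, C=4 → A+T=8, G+C=10
Perfect-match Tm = 2(8) + 4(10) = 16 + 40 = 56°C
Mismatches (positions where the bases are not complementary): 3 (at positions 5, 6, 15)
Effective Tm = 56 − 3×6 = 56 − 18 = 38°C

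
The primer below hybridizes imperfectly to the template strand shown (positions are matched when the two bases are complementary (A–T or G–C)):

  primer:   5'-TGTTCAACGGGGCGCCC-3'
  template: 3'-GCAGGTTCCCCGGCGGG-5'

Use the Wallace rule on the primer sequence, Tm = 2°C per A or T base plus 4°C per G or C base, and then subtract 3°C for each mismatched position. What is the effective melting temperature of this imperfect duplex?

46°C

Primer base counts: A=2, T=3, G=6, C=6 → A+T=5, G+C=12
Perfect-match Tm = 2(5) + 4(12) = 10 + 48 = 58°C
Mismatches (positions where the bases are not complementary): 4 (at positions 1, 4, 8, 12)
Effective Tm = 58 − 4×3 = 58 − 12 = 46°C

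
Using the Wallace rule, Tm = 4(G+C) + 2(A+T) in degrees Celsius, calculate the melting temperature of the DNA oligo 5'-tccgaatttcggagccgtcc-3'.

64°C

Scanning the sequence gives C=7, G=5, T=5, A=3.
So N_AT = 8 and N_GC = 12.
Tm = 2×8 + 4×12 = 64°C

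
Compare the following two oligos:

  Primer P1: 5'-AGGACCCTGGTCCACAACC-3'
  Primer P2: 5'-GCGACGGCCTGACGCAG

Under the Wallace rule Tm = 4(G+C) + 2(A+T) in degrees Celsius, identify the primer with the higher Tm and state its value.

Primer P1: A+T=7, G+C=12 → Tm = 2(7)+4(12) = 62°C
Primer P2: A+T=4, G+C=13 → Tm = 2(4)+4(13) = 60°C
62°C vs 60°C → primer P1 is higher.

Primer P1, 62°C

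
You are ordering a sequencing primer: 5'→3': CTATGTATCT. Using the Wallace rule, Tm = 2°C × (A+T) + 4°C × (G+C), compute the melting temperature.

T=5, C=2, G=1, A=2
AT pairs contribute 7, GC pairs contribute 3.
Tm = 2(7) + 4(3) = 14 + 12 = 26°C

26°C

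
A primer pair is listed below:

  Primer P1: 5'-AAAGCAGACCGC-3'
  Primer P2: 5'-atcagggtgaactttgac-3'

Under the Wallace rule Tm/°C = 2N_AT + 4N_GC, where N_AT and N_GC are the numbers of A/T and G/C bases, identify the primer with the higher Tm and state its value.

Primer P1: A+T=5, G+C=7 → Tm = 2(5)+4(7) = 38°C
Primer P2: A+T=10, G+C=8 → Tm = 2(10)+4(8) = 52°C
38°C vs 52°C → primer P2 is higher.

Primer P2, 52°C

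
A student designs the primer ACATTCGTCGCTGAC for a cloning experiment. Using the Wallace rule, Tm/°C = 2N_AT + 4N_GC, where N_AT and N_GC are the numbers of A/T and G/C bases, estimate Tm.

Counting bases: G=3, C=5, A=3, T=4
So N_AT = 7 and N_GC = 8.
Tm = 2(7) + 4(8) = 14 + 32 = 46°C

46°C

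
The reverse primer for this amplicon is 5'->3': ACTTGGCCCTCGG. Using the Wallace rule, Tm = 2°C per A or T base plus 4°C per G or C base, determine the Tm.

Counting bases: G=4, A=1, C=5, T=3
AT pairs contribute 4, GC pairs contribute 9.
Tm = 2×4 + 4×9 = 44°C

44°C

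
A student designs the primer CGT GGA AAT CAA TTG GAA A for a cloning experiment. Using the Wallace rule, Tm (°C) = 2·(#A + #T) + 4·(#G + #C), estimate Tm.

52°C

Counting bases: C=2, A=8, G=5, T=4
So N_AT = 12 and N_GC = 7.
Tm = 2(12) + 4(7) = 24 + 28 = 52°C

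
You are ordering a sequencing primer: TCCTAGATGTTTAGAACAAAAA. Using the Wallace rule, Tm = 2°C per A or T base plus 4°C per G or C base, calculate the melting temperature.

Base counts: C=3, G=3, A=10, T=6
AT pairs contribute 16, GC pairs contribute 6.
Tm = 4·6 + 2·16 = 24 + 32 = 56°C

56°C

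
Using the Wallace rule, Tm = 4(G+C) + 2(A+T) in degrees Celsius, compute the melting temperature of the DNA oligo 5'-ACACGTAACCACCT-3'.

42°C

T=2, A=5, G=1, C=6
AT pairs contribute 7, GC pairs contribute 7.
Tm = 4·7 + 2·7 = 28 + 14 = 42°C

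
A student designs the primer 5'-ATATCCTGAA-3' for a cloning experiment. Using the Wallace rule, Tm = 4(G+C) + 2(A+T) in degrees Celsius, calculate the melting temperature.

26°C

Counting bases: A=4, G=1, C=2, T=3
So N_AT = 7 and N_GC = 3.
Tm = 4·3 + 2·7 = 12 + 14 = 26°C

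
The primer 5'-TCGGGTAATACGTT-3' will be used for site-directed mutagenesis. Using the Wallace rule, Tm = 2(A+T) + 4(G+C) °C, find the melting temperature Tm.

40°C

Base counts: G=4, C=2, T=5, A=3
A+T = 8, G+C = 6
Tm = 2×8 + 4×6 = 40°C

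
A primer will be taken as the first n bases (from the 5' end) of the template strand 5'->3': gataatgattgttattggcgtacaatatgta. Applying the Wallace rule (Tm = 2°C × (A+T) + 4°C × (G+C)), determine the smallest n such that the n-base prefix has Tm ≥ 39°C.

First 16 bases: GATAATGATTGTTATT → Tm = 38°C (< 39°C)
First 17 bases: GATAATGATTGTTATTG → Tm = 42°C (≥ 39°C)
Each additional base adds 2°C (A/T) or 4°C (G/C), so Tm is non-decreasing in n; n = 17 is the first length to reach 39°C.

n = 17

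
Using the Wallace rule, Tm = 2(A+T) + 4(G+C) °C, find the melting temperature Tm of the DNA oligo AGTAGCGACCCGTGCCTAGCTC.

Base counts: C=8, A=4, G=6, T=4
AT pairs contribute 8, GC pairs contribute 14.
Tm = 2(8) + 4(14) = 16 + 56 = 72°C

72°C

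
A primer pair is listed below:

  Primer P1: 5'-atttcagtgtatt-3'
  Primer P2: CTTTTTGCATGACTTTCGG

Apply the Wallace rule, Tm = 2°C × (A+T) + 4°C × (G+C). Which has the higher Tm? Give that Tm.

Primer P1: A+T=10, G+C=3 → Tm = 2(10)+4(3) = 32°C
Primer P2: A+T=11, G+C=8 → Tm = 2(11)+4(8) = 54°C
32°C vs 54°C → primer P2 is higher.

Primer P2, 54°C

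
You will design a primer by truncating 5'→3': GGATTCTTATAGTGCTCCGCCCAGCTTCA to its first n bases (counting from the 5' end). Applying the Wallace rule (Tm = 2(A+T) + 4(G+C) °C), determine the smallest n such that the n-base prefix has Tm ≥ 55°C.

First 18 bases: GGATTCTTATAGTGCTCC → Tm = 52°C (< 55°C)
First 19 bases: GGATTCTTATAGTGCTCCG → Tm = 56°C (≥ 55°C)
Each additional base adds 2°C (A/T) or 4°C (G/C), so Tm is non-decreasing in n; n = 19 is the first length to reach 55°C.

n = 19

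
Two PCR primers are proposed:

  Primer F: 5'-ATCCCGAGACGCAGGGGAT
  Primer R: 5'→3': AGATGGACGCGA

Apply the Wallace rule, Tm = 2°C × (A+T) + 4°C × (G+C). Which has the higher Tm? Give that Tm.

Primer F: A+T=7, G+C=12 → Tm = 2(7)+4(12) = 62°C
Primer R: A+T=5, G+C=7 → Tm = 2(5)+4(7) = 38°C
62°C vs 38°C → primer F is higher.

Primer F, 62°C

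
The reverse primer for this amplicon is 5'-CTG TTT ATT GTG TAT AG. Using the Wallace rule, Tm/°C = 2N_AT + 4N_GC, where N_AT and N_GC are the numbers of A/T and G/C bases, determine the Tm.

Scanning the sequence gives T=9, C=1, A=3, G=4.
AT pairs contribute 12, GC pairs contribute 5.
Tm = 2(12) + 4(5) = 24 + 20 = 44°C

44°C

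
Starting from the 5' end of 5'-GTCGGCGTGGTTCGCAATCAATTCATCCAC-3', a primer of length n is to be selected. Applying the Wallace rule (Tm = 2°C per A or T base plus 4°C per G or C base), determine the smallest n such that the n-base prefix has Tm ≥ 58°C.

First 17 bases: GTCGGCGTGGTTCGCAA → Tm = 56°C (< 58°C)
First 18 bases: GTCGGCGTGGTTCGCAAT → Tm = 58°C (≥ 58°C)
Each additional base adds 2°C (A/T) or 4°C (G/C), so Tm is non-decreasing in n; n = 18 is the first length to reach 58°C.

n = 18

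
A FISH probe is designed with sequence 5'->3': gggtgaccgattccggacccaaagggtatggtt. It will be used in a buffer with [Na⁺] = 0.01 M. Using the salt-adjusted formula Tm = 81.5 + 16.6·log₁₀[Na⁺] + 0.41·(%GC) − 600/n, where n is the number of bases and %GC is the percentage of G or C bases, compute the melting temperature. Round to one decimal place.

Length n = 33. C=7, A=7, T=7, G=12
G+C = 19, so %GC = 19/33 × 100 = 57.576%
Salt term: 16.6 × (-2) = -33.2
GC term: 0.41 × 57.576 = 23.606; length term: −600/33 = −18.182
Tm = 81.5 + (-33.2) + 23.606 − 18.182 = 53.724 → 53.7°C

53.7°C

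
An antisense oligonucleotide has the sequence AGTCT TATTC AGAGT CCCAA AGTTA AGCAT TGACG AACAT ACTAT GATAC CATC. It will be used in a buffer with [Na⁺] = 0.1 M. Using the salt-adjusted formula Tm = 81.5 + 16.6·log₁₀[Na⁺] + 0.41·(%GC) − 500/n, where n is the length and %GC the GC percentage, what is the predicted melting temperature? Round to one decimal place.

70.8°C

Length n = 54. Base counts: T=15, A=19, G=8, C=12
G+C = 20, so %GC = 20/54 × 100 = 37.037%
Salt term: 16.6 × (-1) = -16.6
GC term: 0.41 × 37.037 = 15.185; length term: −500/54 = −9.259
Tm = 81.5 + (-16.6) + 15.185 − 9.259 = 70.826 → 70.8°C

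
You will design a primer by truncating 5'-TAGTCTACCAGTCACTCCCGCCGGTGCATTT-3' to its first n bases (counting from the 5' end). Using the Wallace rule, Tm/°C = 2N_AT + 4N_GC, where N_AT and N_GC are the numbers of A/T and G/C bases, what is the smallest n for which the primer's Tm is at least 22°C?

First 7 bases: TAGTCTA → Tm = 18°C (< 22°C)
First 8 bases: TAGTCTAC → Tm = 22°C (≥ 22°C)
Each additional base adds 2°C (A/T) or 4°C (G/C), so Tm is non-decreasing in n; n = 8 is the first length to reach 22°C.

n = 8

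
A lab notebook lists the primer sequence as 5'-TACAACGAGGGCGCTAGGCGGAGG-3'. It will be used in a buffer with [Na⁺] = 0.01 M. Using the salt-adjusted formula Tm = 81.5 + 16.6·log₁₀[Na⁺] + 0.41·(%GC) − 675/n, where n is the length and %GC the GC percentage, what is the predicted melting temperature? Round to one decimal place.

Length n = 24. Scanning the sequence gives C=5, T=2, G=11, A=6.
G+C = 16, so %GC = 16/24 × 100 = 66.667%
Salt term: 16.6 × (-2) = -33.2
GC term: 0.41 × 66.667 = 27.333; length term: −675/24 = −28.125
Tm = 81.5 + (-33.2) + 27.333 − 28.125 = 47.508 → 47.5°C

47.5°C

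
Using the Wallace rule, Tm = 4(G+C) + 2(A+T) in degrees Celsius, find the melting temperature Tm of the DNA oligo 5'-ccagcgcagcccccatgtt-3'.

64°C

Scanning the sequence gives T=3, A=3, C=9, G=4.
So N_AT = 6 and N_GC = 13.
Tm = 2×6 + 4×13 = 64°C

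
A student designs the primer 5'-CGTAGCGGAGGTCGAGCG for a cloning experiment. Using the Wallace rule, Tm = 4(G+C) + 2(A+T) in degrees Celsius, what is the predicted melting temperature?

Counting bases: C=4, G=9, T=2, A=3
A+T = 5, G+C = 13
Tm = 2(5) + 4(13) = 10 + 52 = 62°C

62°C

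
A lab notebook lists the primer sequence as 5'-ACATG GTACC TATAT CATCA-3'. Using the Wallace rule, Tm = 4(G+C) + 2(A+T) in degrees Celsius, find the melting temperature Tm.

54°C

Scanning the sequence gives T=6, C=5, G=2, A=7.
A+T = 13, G+C = 7
Tm = 4·7 + 2·13 = 28 + 26 = 54°C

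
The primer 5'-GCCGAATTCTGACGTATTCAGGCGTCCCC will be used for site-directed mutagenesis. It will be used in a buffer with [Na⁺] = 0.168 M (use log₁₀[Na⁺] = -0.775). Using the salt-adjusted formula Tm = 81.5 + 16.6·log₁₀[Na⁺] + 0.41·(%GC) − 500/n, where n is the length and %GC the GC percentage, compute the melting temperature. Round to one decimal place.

Length n = 29. A=5, C=10, G=7, T=7
G+C = 17, so %GC = 17/29 × 100 = 58.621%
Salt term: 16.6 × (-0.775) = -12.865
GC term: 0.41 × 58.621 = 24.035; length term: −500/29 = −17.241
Tm = 81.5 + (-12.865) + 24.035 − 17.241 = 75.429 → 75.4°C

75.4°C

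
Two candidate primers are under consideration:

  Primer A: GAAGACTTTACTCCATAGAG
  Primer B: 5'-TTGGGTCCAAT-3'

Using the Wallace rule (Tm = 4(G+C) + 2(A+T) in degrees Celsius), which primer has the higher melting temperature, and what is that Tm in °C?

Primer A, 56°C

Primer A: A+T=12, G+C=8 → Tm = 2(12)+4(8) = 56°C
Primer B: A+T=6, G+C=5 → Tm = 2(6)+4(5) = 32°C
56°C vs 32°C → primer A is higher.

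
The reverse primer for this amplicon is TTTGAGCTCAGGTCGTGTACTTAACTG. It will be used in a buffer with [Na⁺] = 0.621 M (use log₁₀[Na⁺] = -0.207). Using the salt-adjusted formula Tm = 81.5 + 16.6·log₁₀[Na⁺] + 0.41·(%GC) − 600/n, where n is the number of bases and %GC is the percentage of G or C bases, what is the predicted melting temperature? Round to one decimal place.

74.1°C

Length n = 27. Scanning the sequence gives C=5, A=5, T=10, G=7.
G+C = 12, so %GC = 12/27 × 100 = 44.444%
Salt term: 16.6 × (-0.207) = -3.436
GC term: 0.41 × 44.444 = 18.222; length term: −600/27 = −22.222
Tm = 81.5 + (-3.436) + 18.222 − 22.222 = 74.064 → 74.1°C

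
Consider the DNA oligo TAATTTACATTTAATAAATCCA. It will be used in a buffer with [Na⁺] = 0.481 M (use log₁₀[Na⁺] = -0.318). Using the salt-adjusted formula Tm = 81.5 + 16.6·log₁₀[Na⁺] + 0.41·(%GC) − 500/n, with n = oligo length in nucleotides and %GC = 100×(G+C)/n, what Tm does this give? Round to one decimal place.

Length n = 22. Counting bases: C=3, T=9, A=10, G=0
G+C = 3, so %GC = 3/22 × 100 = 13.636%
Salt term: 16.6 × (-0.318) = -5.279
GC term: 0.41 × 13.636 = 5.591; length term: −500/22 = −22.727
Tm = 81.5 + (-5.279) + 5.591 − 22.727 = 59.085 → 59.1°C

59.1°C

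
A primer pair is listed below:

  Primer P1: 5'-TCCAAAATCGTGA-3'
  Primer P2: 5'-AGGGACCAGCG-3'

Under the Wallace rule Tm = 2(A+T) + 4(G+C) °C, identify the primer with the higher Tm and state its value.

Primer P1: A+T=8, G+C=5 → Tm = 2(8)+4(5) = 36°C
Primer P2: A+T=3, G+C=8 → Tm = 2(3)+4(8) = 38°C
36°C vs 38°C → primer P2 is higher.

Primer P2, 38°C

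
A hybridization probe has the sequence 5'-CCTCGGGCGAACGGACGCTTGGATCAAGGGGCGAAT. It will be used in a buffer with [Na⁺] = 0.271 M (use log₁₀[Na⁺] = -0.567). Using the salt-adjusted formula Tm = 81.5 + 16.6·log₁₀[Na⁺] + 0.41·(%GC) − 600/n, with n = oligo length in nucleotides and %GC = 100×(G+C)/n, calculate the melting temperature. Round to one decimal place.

81.6°C

Length n = 36. A=8, C=9, T=5, G=14
G+C = 23, so %GC = 23/36 × 100 = 63.889%
Salt term: 16.6 × (-0.567) = -9.412
GC term: 0.41 × 63.889 = 26.194; length term: −600/36 = −16.667
Tm = 81.5 + (-9.412) + 26.194 − 16.667 = 81.615 → 81.6°C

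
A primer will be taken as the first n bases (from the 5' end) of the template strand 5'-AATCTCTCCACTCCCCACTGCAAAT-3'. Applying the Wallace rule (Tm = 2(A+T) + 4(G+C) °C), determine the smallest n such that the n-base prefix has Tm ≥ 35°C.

n = 13

First 12 bases: AATCTCTCCACT → Tm = 34°C (< 35°C)
First 13 bases: AATCTCTCCACTC → Tm = 38°C (≥ 35°C)
Since every base adds ≥2°C, Tm only increases with n, so the threshold is first crossed at n = 13.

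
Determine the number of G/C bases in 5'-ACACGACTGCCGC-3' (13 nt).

C=6, G=3, T=1, A=3
Total G or C: 3 + 6 = 9

9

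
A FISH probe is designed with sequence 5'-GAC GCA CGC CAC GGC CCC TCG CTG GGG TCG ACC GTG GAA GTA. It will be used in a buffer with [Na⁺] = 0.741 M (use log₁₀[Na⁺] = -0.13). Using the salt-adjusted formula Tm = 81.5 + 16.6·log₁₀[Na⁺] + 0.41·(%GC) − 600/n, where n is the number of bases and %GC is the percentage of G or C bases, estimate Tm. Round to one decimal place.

Length n = 42. Scanning the sequence gives A=7, G=15, C=15, T=5.
G+C = 30, so %GC = 30/42 × 100 = 71.429%
Salt term: 16.6 × (-0.13) = -2.158
GC term: 0.41 × 71.429 = 29.286; length term: −600/42 = −14.286
Tm = 81.5 + (-2.158) + 29.286 − 14.286 = 94.342 → 94.3°C

94.3°C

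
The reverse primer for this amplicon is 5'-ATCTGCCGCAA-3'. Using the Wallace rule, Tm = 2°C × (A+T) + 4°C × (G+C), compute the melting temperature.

Counting bases: A=3, C=4, T=2, G=2
AT pairs contribute 5, GC pairs contribute 6.
Tm = 2(5) + 4(6) = 10 + 24 = 34°C

34°C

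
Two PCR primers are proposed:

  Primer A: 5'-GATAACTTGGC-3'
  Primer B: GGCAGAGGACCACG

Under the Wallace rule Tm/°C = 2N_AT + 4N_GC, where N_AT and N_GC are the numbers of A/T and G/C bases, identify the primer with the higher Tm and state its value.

Primer B, 48°C

Primer A: A+T=6, G+C=5 → Tm = 2(6)+4(5) = 32°C
Primer B: A+T=4, G+C=10 → Tm = 2(4)+4(10) = 48°C
32°C vs 48°C → primer B is higher.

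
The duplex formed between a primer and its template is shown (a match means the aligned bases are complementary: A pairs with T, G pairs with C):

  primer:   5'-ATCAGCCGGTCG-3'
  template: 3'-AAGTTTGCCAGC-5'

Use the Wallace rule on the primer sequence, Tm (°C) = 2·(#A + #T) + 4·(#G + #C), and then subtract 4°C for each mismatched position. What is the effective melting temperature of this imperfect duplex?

28°C

Primer base counts: A=2, T=2, G=4, C=4 → A+T=4, G+C=8
Perfect-match Tm = 2(4) + 4(8) = 8 + 32 = 40°C
Mismatches (positions where the bases are not complementary): 3 (at positions 1, 5, 6)
Effective Tm = 40 − 3×4 = 40 − 12 = 28°C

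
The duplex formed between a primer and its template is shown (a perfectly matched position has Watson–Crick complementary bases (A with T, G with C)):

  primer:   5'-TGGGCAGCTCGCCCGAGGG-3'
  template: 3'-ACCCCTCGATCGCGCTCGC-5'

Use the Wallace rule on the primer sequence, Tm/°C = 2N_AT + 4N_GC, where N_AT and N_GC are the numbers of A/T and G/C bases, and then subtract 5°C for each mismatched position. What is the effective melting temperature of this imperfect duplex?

48°C

Primer base counts: A=2, T=2, G=9, C=6 → A+T=4, G+C=15
Perfect-match Tm = 2(4) + 4(15) = 8 + 60 = 68°C
Mismatches (positions where the bases are not complementary): 4 (at positions 5, 10, 13, 18)
Effective Tm = 68 − 4×5 = 68 − 20 = 48°C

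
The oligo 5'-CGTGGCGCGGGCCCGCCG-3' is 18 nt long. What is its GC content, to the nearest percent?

94%

Counting bases: A=0, C=8, G=9, T=1
G+C = 9 + 8 = 17 out of 18 bases
%GC = 17/18 × 100 = 94.44% ≈ 94%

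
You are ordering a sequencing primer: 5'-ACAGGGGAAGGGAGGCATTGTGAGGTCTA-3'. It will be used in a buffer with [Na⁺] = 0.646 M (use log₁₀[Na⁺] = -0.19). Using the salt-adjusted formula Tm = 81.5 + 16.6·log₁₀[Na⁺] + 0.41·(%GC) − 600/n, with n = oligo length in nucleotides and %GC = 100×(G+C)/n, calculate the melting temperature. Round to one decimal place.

80.3°C

Length n = 29. T=5, G=13, A=8, C=3
G+C = 16, so %GC = 16/29 × 100 = 55.172%
Salt term: 16.6 × (-0.19) = -3.154
GC term: 0.41 × 55.172 = 22.621; length term: −600/29 = −20.69
Tm = 81.5 + (-3.154) + 22.621 − 20.69 = 80.277 → 80.3°C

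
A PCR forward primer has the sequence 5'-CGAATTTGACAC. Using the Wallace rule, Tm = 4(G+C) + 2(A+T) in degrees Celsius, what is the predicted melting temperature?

Scanning the sequence gives G=2, T=3, C=3, A=4.
So N_AT = 7 and N_GC = 5.
Tm = 4·5 + 2·7 = 20 + 14 = 34°C

34°C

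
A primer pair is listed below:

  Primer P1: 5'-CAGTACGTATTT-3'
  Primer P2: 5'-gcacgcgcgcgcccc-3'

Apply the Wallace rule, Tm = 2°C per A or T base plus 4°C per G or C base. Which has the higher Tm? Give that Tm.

Primer P2, 58°C

Primer P1: A+T=8, G+C=4 → Tm = 2(8)+4(4) = 32°C
Primer P2: A+T=1, G+C=14 → Tm = 2(1)+4(14) = 58°C
32°C vs 58°C → primer P2 is higher.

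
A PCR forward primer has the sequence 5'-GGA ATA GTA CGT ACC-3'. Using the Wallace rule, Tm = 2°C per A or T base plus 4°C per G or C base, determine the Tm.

Base counts: T=3, G=4, C=3, A=5
A+T = 8, G+C = 7
Tm = 2(8) + 4(7) = 16 + 28 = 44°C

44°C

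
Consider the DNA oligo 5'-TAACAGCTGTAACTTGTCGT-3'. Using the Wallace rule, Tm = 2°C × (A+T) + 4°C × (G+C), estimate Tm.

Counting bases: A=5, G=4, T=7, C=4
So N_AT = 12 and N_GC = 8.
Tm = 2(12) + 4(8) = 24 + 32 = 56°C

56°C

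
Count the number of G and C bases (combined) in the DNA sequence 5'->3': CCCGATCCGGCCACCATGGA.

14

Counting bases: T=2, A=4, G=5, C=9
G+C = 5 + 9 = 14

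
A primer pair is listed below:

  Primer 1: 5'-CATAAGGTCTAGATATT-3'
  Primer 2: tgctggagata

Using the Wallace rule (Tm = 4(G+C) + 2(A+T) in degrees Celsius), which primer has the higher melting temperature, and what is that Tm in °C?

Primer 1: A+T=12, G+C=5 → Tm = 2(12)+4(5) = 44°C
Primer 2: A+T=6, G+C=5 → Tm = 2(6)+4(5) = 32°C
44°C vs 32°C → primer 1 is higher.

Primer 1, 44°C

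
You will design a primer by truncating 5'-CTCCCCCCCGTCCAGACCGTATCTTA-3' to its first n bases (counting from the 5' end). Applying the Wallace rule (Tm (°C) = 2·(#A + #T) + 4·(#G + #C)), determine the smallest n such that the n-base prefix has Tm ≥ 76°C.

n = 23

First 22 bases: CTCCCCCCCGTCCAGACCGTAT → Tm = 74°C (< 76°C)
First 23 bases: CTCCCCCCCGTCCAGACCGTATC → Tm = 78°C (≥ 76°C)
Each additional base adds 2°C (A/T) or 4°C (G/C), so Tm is non-decreasing in n; n = 23 is the first length to reach 76°C.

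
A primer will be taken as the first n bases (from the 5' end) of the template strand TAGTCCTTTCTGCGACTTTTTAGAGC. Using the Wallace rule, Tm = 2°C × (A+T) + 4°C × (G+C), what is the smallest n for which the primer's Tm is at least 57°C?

n = 21

First 20 bases: TAGTCCTTTCTGCGACTTTT → Tm = 56°C (< 57°C)
First 21 bases: TAGTCCTTTCTGCGACTTTTT → Tm = 58°C (≥ 57°C)
Each additional base adds 2°C (A/T) or 4°C (G/C), so Tm is non-decreasing in n; n = 21 is the first length to reach 57°C.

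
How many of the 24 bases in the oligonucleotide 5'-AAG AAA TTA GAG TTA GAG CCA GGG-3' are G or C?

C=2, T=4, G=8, A=10
G+C = 8 + 2 = 10

10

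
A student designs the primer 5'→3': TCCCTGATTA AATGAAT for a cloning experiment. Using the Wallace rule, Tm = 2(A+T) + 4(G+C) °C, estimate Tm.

44°C

C=3, T=6, G=2, A=6
A+T = 12, G+C = 5
Tm = 2(12) + 4(5) = 24 + 20 = 44°C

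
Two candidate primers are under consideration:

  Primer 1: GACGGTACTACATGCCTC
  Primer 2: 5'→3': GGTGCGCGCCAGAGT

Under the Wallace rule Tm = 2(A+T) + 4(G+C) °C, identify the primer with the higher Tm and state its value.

Primer 1, 56°C

Primer 1: A+T=8, G+C=10 → Tm = 2(8)+4(10) = 56°C
Primer 2: A+T=4, G+C=11 → Tm = 2(4)+4(11) = 52°C
56°C vs 52°C → primer 1 is higher.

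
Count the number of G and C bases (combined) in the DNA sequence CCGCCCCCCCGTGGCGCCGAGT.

19

Base counts: G=7, T=2, C=12, A=1
G+C = 7 + 12 = 19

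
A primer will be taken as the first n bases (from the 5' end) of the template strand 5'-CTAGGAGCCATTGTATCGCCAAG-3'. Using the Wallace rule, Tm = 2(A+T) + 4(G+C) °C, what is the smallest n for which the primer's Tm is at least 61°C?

First 19 bases: CTAGGAGCCATTGTATCGC → Tm = 58°C (< 61°C)
First 20 bases: CTAGGAGCCATTGTATCGCC → Tm = 62°C (≥ 61°C)
Each additional base adds 2°C (A/T) or 4°C (G/C), so Tm is non-decreasing in n; n = 20 is the first length to reach 61°C.

n = 20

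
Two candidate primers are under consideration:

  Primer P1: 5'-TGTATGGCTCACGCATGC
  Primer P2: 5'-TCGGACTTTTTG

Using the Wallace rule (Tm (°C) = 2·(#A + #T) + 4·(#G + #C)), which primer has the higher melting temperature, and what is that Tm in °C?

Primer P1: A+T=8, G+C=10 → Tm = 2(8)+4(10) = 56°C
Primer P2: A+T=7, G+C=5 → Tm = 2(7)+4(5) = 34°C
56°C vs 34°C → primer P1 is higher.

Primer P1, 56°C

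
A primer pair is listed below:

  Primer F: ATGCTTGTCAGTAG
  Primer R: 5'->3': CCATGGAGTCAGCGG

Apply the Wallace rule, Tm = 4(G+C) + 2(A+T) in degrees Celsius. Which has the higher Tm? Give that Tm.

Primer R, 50°C

Primer F: A+T=8, G+C=6 → Tm = 2(8)+4(6) = 40°C
Primer R: A+T=5, G+C=10 → Tm = 2(5)+4(10) = 50°C
40°C vs 50°C → primer R is higher.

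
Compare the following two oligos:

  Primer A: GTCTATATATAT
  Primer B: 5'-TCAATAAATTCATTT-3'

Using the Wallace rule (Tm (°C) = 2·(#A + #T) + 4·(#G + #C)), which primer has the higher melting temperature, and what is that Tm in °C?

Primer B, 34°C

Primer A: A+T=10, G+C=2 → Tm = 2(10)+4(2) = 28°C
Primer B: A+T=13, G+C=2 → Tm = 2(13)+4(2) = 34°C
28°C vs 34°C → primer B is higher.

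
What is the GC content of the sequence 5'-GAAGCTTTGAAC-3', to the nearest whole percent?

Scanning the sequence gives C=2, T=3, A=4, G=3.
G+C = 3 + 2 = 5 out of 12 bases
%GC = 5/12 × 100 = 41.67% ≈ 42%

42%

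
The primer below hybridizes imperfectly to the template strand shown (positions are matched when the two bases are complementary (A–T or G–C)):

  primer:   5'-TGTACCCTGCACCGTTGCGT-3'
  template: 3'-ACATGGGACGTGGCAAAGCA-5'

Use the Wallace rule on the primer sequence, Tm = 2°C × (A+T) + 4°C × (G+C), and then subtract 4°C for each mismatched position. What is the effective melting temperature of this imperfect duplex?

60°C

Primer base counts: A=2, T=6, G=5, C=7 → A+T=8, G+C=12
Perfect-match Tm = 2(8) + 4(12) = 16 + 48 = 64°C
Mismatches (positions where the bases are not complementary): 1 (at position 17)
Effective Tm = 64 − 1×4 = 64 − 4 = 60°C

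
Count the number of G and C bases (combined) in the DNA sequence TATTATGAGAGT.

3

A=4, G=3, T=5, C=0
G+C = 3 + 0 = 3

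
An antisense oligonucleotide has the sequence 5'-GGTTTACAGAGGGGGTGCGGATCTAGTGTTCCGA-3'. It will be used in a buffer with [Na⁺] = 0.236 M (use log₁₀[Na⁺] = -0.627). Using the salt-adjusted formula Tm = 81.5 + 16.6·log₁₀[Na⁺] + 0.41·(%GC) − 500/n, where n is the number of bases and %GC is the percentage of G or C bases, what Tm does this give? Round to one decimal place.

Length n = 34. C=5, T=9, G=14, A=6
G+C = 19, so %GC = 19/34 × 100 = 55.882%
Salt term: 16.6 × (-0.627) = -10.408
GC term: 0.41 × 55.882 = 22.912; length term: −500/34 = −14.706
Tm = 81.5 + (-10.408) + 22.912 − 14.706 = 79.298 → 79.3°C

79.3°C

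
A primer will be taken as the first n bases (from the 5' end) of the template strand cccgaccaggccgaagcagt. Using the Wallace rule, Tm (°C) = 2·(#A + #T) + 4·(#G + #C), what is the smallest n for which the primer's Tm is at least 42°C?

n = 12

First 11 bases: CCCGACCAGGC → Tm = 40°C (< 42°C)
First 12 bases: CCCGACCAGGCC → Tm = 44°C (≥ 42°C)
Since every base adds ≥2°C, Tm only increases with n, so the threshold is first crossed at n = 12.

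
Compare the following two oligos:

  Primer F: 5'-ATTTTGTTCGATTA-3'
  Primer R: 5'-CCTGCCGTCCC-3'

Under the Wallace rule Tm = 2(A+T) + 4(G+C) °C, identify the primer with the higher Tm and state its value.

Primer R, 40°C

Primer F: A+T=11, G+C=3 → Tm = 2(11)+4(3) = 34°C
Primer R: A+T=2, G+C=9 → Tm = 2(2)+4(9) = 40°C
34°C vs 40°C → primer R is higher.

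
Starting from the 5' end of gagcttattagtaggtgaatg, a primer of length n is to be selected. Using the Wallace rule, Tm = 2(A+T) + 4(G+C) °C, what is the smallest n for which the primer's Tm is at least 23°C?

First 8 bases: GAGCTTAT → Tm = 22°C (< 23°C)
First 9 bases: GAGCTTATT → Tm = 24°C (≥ 23°C)
Since every base adds ≥2°C, Tm only increases with n, so the threshold is first crossed at n = 9.

n = 9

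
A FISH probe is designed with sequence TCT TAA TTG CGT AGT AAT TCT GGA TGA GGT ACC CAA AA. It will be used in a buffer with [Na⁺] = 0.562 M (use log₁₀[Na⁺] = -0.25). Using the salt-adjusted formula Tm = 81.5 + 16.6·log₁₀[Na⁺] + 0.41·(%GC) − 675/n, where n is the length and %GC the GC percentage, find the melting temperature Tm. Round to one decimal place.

Length n = 38. C=6, G=8, T=12, A=12
G+C = 14, so %GC = 14/38 × 100 = 36.842%
Salt term: 16.6 × (-0.25) = -4.15
GC term: 0.41 × 36.842 = 15.105; length term: −675/38 = −17.763
Tm = 81.5 + (-4.15) + 15.105 − 17.763 = 74.692 → 74.7°C

74.7°C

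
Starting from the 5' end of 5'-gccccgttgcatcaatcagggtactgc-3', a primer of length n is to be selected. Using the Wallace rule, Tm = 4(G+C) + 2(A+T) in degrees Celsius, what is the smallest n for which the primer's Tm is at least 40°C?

n = 12

First 11 bases: GCCCCGTTGCA → Tm = 38°C (< 40°C)
First 12 bases: GCCCCGTTGCAT → Tm = 40°C (≥ 40°C)
Each additional base adds 2°C (A/T) or 4°C (G/C), so Tm is non-decreasing in n; n = 12 is the first length to reach 40°C.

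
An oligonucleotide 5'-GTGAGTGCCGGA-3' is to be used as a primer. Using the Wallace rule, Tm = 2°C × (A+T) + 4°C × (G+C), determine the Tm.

T=2, C=2, A=2, G=6
AT pairs contribute 4, GC pairs contribute 8.
Tm = 4·8 + 2·4 = 32 + 8 = 40°C

40°C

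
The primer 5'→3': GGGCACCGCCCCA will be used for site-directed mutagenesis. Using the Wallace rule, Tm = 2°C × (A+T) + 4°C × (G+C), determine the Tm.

48°C

Counting bases: A=2, G=4, C=7, T=0
AT pairs contribute 2, GC pairs contribute 11.
Tm = 2×2 + 4×11 = 48°C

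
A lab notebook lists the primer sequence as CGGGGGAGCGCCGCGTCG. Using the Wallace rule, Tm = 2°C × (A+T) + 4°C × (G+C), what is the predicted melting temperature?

Base counts: G=10, T=1, A=1, C=6
AT pairs contribute 2, GC pairs contribute 16.
Tm = 4·16 + 2·2 = 64 + 4 = 68°C

68°C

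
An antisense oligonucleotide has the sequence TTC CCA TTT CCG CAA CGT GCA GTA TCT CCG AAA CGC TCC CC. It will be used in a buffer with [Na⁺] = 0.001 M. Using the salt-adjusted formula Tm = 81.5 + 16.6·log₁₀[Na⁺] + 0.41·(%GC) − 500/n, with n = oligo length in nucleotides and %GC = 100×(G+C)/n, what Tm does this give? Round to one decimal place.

Length n = 41. Counting bases: G=6, C=17, A=8, T=10
G+C = 23, so %GC = 23/41 × 100 = 56.098%
Salt term: 16.6 × (-3) = -49.8
GC term: 0.41 × 56.098 = 23; length term: −500/41 = −12.195
Tm = 81.5 + (-49.8) + 23 − 12.195 = 42.505 → 42.5°C

42.5°C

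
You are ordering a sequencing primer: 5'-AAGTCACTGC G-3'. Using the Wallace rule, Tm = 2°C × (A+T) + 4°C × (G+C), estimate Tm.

34°C

Scanning the sequence gives A=3, T=2, G=3, C=3.
AT pairs contribute 5, GC pairs contribute 6.
Tm = 4·6 + 2·5 = 24 + 10 = 34°C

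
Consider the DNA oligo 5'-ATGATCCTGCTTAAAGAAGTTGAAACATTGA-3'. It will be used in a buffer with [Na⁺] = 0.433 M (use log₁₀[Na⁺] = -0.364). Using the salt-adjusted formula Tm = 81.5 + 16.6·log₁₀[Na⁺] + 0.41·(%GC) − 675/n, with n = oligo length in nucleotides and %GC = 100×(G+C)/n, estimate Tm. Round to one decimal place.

66.9°C

Length n = 31. T=9, A=12, C=4, G=6
G+C = 10, so %GC = 10/31 × 100 = 32.258%
Salt term: 16.6 × (-0.364) = -6.042
GC term: 0.41 × 32.258 = 13.226; length term: −675/31 = −21.774
Tm = 81.5 + (-6.042) + 13.226 − 21.774 = 66.91 → 66.9°C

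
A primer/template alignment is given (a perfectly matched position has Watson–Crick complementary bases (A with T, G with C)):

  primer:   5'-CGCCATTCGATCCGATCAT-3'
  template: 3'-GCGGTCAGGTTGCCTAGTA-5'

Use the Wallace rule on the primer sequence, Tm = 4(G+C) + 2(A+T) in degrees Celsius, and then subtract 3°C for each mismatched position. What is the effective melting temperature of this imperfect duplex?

46°C

Primer base counts: A=4, T=5, G=3, C=7 → A+T=9, G+C=10
Perfect-match Tm = 2(9) + 4(10) = 18 + 40 = 58°C
Mismatches (positions where the bases are not complementary): 4 (at positions 6, 9, 11, 13)
Effective Tm = 58 − 4×3 = 58 − 12 = 46°C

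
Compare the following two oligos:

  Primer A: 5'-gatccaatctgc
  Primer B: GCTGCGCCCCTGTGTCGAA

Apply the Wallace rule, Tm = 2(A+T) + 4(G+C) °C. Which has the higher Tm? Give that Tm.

Primer A: A+T=6, G+C=6 → Tm = 2(6)+4(6) = 36°C
Primer B: A+T=6, G+C=13 → Tm = 2(6)+4(13) = 64°C
36°C vs 64°C → primer B is higher.

Primer B, 64°C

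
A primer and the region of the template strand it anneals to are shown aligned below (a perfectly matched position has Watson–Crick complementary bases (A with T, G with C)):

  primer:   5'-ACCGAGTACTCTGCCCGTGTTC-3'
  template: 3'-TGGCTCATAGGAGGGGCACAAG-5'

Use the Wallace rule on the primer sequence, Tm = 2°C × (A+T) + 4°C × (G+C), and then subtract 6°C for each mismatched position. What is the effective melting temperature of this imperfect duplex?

52°C

Primer base counts: A=3, T=6, G=5, C=8 → A+T=9, G+C=13
Perfect-match Tm = 2(9) + 4(13) = 18 + 52 = 70°C
Mismatches (positions where the bases are not complementary): 3 (at positions 9, 10, 13)
Effective Tm = 70 − 3×6 = 70 − 18 = 52°C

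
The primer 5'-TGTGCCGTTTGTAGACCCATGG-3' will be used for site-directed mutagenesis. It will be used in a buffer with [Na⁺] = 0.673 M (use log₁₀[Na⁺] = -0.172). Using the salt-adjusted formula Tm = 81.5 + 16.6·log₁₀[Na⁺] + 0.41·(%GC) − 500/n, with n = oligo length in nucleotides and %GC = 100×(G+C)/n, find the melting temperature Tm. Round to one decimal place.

78.3°C

Length n = 22. Counting bases: C=5, T=7, G=7, A=3
G+C = 12, so %GC = 12/22 × 100 = 54.545%
Salt term: 16.6 × (-0.172) = -2.855
GC term: 0.41 × 54.545 = 22.363; length term: −500/22 = −22.727
Tm = 81.5 + (-2.855) + 22.363 − 22.727 = 78.281 → 78.3°C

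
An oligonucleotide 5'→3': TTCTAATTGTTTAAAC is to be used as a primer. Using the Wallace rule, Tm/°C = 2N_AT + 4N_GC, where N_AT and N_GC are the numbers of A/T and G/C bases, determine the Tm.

Scanning the sequence gives T=8, A=5, G=1, C=2.
So N_AT = 13 and N_GC = 3.
Tm = 2(13) + 4(3) = 26 + 12 = 38°C

38°C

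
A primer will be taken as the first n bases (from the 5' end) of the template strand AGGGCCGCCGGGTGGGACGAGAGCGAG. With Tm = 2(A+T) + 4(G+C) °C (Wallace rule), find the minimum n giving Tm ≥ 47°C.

n = 13

First 12 bases: AGGGCCGCCGGG → Tm = 46°C (< 47°C)
First 13 bases: AGGGCCGCCGGGT → Tm = 48°C (≥ 47°C)
Since every base adds ≥2°C, Tm only increases with n, so the threshold is first crossed at n = 13.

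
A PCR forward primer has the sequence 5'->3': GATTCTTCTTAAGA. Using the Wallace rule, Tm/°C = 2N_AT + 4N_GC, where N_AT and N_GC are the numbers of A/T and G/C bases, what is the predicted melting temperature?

Scanning the sequence gives C=2, G=2, A=4, T=6.
AT pairs contribute 10, GC pairs contribute 4.
Tm = 2×10 + 4×4 = 36°C

36°C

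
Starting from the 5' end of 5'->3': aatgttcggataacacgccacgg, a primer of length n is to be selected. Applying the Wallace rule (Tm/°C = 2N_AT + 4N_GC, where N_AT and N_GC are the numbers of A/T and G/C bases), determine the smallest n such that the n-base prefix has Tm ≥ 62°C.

n = 21

First 20 bases: AATGTTCGGATAACACGCCA → Tm = 58°C (< 62°C)
First 21 bases: AATGTTCGGATAACACGCCAC → Tm = 62°C (≥ 62°C)
Each additional base adds 2°C (A/T) or 4°C (G/C), so Tm is non-decreasing in n; n = 21 is the first length to reach 62°C.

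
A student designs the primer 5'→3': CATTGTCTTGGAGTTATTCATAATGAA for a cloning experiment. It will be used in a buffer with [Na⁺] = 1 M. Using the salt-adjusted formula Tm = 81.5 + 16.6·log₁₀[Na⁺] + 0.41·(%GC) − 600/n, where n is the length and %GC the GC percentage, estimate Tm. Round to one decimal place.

71.4°C

Length n = 27. A=8, C=3, T=11, G=5
G+C = 8, so %GC = 8/27 × 100 = 29.63%
Salt term: 16.6 × (0) = 0
GC term: 0.41 × 29.63 = 12.148; length term: −600/27 = −22.222
Tm = 81.5 + (0) + 12.148 − 22.222 = 71.426 → 71.4°C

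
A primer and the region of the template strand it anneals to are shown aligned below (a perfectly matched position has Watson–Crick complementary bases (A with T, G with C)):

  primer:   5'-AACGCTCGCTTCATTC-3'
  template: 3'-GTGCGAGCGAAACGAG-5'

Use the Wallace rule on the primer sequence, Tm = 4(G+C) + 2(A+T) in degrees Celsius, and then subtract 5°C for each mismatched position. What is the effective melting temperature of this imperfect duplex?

28°C

Primer base counts: A=3, T=5, G=2, C=6 → A+T=8, G+C=8
Perfect-match Tm = 2(8) + 4(8) = 16 + 32 = 48°C
Mismatches (positions where the bases are not complementary): 4 (at positions 1, 12, 13, 14)
Effective Tm = 48 − 4×5 = 48 − 20 = 28°C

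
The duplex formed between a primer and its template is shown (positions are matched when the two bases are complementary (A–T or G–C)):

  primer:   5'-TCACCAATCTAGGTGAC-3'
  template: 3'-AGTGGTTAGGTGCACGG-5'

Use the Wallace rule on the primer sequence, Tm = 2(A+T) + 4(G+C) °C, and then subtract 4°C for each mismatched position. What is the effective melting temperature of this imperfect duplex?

38°C

Primer base counts: A=5, T=4, G=3, C=5 → A+T=9, G+C=8
Perfect-match Tm = 2(9) + 4(8) = 18 + 32 = 50°C
Mismatches (positions where the bases are not complementary): 3 (at positions 10, 12, 16)
Effective Tm = 50 − 3×4 = 50 − 12 = 38°C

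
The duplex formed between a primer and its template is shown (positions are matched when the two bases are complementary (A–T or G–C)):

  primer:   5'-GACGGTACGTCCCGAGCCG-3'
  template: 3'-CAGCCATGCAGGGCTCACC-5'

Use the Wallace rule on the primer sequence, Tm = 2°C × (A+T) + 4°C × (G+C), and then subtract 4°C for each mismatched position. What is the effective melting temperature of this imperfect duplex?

Primer base counts: A=3, T=2, G=7, C=7 → A+T=5, G+C=14
Perfect-match Tm = 2(5) + 4(14) = 10 + 56 = 66°C
Mismatches (positions where the bases are not complementary): 3 (at positions 2, 17, 18)
Effective Tm = 66 − 3×4 = 66 − 12 = 54°C

54°C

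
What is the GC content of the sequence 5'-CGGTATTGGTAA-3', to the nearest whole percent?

42%

Counting bases: C=1, A=3, G=4, T=4
G+C = 4 + 1 = 5 out of 12 bases
%GC = 5/12 × 100 = 41.67% ≈ 42%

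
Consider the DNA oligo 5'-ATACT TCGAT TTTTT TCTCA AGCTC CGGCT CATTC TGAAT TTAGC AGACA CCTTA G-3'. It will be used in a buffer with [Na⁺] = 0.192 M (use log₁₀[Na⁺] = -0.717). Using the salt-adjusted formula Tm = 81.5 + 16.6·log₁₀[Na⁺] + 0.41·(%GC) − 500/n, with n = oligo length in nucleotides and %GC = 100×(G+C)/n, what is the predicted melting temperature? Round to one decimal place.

76.8°C

Length n = 56. Scanning the sequence gives A=13, G=8, C=14, T=21.
G+C = 22, so %GC = 22/56 × 100 = 39.286%
Salt term: 16.6 × (-0.717) = -11.902
GC term: 0.41 × 39.286 = 16.107; length term: −500/56 = −8.929
Tm = 81.5 + (-11.902) + 16.107 − 8.929 = 76.776 → 76.8°C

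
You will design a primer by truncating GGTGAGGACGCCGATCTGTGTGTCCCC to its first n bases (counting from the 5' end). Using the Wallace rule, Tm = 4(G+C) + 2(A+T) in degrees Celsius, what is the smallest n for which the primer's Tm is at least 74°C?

First 22 bases: GGTGAGGACGCCGATCTGTGTG → Tm = 72°C (< 74°C)
First 23 bases: GGTGAGGACGCCGATCTGTGTGT → Tm = 74°C (≥ 74°C)
Each additional base adds 2°C (A/T) or 4°C (G/C), so Tm is non-decreasing in n; n = 23 is the first length to reach 74°C.

n = 23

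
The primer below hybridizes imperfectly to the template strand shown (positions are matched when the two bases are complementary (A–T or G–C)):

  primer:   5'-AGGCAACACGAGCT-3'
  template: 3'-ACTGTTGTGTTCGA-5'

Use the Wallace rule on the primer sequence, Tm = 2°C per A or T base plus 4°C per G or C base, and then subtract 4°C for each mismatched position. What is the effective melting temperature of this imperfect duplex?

Primer base counts: A=5, T=1, G=4, C=4 → A+T=6, G+C=8
Perfect-match Tm = 2(6) + 4(8) = 12 + 32 = 44°C
Mismatches (positions where the bases are not complementary): 3 (at positions 1, 3, 10)
Effective Tm = 44 − 3×4 = 44 − 12 = 32°C

32°C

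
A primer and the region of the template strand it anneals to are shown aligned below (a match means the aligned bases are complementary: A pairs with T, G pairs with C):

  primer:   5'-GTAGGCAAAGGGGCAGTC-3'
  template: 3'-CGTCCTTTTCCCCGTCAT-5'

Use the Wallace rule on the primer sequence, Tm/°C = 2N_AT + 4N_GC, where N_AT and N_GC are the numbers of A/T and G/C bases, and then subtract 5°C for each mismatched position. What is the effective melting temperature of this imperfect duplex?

43°C

Primer base counts: A=5, T=2, G=8, C=3 → A+T=7, G+C=11
Perfect-match Tm = 2(7) + 4(11) = 14 + 44 = 58°C
Mismatches (positions where the bases are not complementary): 3 (at positions 2, 6, 18)
Effective Tm = 58 − 3×5 = 58 − 15 = 43°C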